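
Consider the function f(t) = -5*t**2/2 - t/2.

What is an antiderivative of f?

An antiderivative is F(t) = -t**2*(10*t + 3)/12.

Integrate term by term and add the pieces.
Check: d/dt[-t**2*(10*t + 3)/12] = -5*t**2/2 - t/2 = f(t).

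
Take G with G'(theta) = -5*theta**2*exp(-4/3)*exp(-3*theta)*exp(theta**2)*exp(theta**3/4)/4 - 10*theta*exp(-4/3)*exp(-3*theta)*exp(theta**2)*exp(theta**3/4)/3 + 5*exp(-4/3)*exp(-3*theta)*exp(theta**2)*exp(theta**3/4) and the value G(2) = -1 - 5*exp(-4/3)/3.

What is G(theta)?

G(theta) = -(3 + 5*exp(-4/3)*exp(-3*theta)*exp(theta**2)*exp(theta**3/4))/3

The substitution u = theta**3/4 + theta**2 - 3*theta - 4/3 works: G'(theta) is exactly (dG/du)*(du/dtheta) for that inner function.
A general antiderivative is -5*exp(theta**3/4 + theta**2 - 3*theta - 4/3)/3 + C.
The condition gives C = -1 - 5*exp(-4/3)/3 - (-5*exp(-4/3)/3) = -1.
So G(theta) = -(3 + 5*exp(-4/3)*exp(-3*theta)*exp(theta**2)*exp(theta**3/4))/3.
Check: d/dtheta[-(3 + 5*exp(-4/3)*exp(-3*theta)*exp(theta**2)*exp(theta**3/4))/3] = (-15*theta**2*exp(theta**2)*exp(theta**3/4) - 40*theta*exp(theta**2)*exp(theta**3/4) + 60*exp(theta**2)*exp(theta**3/4))*exp(-4/3)*exp(-3*theta)/12, which equals G'(theta).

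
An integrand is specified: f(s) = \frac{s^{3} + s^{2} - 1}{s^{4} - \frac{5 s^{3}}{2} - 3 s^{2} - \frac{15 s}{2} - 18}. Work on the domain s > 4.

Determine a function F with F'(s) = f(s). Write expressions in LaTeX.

The denominator factors as \left(s - 4\right) \left(2 s + 3\right) \left(s^{2} + 3\right); partial fractions split f into directly integrable pieces: \frac{2 \left(34 s + 117\right)}{399 \left(s^{2} + 3\right)} + \frac{34}{231 \left(2 s + 3\right)} + \frac{158}{209 \left(s - 4\right)}.
Check: d/ds[\frac{158 \log{\left(s - 4 \right)}}{209} + \frac{17 \log{\left(s + \frac{3}{2} \right)}}{231} + \frac{34 \log{\left(s^{2} + 3 \right)}}{399} + \frac{26 \sqrt{3} \operatorname{atan}{\left(\frac{\sqrt{3} s}{3} \right)}}{133}] = \frac{2 s^{3} + 2 s^{2} - 2}{2 s^{4} - 5 s^{3} - 6 s^{2} - 15 s - 36}, which equals f(s).

An antiderivative is F(s) = \frac{158 \log{\left(s - 4 \right)}}{209} + \frac{17 \log{\left(s + \frac{3}{2} \right)}}{231} + \frac{34 \log{\left(s^{2} + 3 \right)}}{399} + \frac{26 \sqrt{3} \operatorname{atan}{\left(\frac{\sqrt{3} s}{3} \right)}}{133}.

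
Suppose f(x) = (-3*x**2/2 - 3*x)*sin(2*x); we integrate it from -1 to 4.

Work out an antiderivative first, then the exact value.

Antiderivative: F(x) = 3*(2*x**2*cos(2*x) - 2*x*sin(2*x) + 4*x*cos(2*x) - 2*sin(2*x) - cos(2*x))/8; value = -15*sin(8)/4 + 141*cos(8)/8 + 9*cos(2)/8

Since d/dx undoes antidifferentiation here, F'(x) = f(x) is required of F(x).
F(x) = 3*(2*x**2*cos(2*x) - 2*x*sin(2*x) + 4*x*cos(2*x) - 2*sin(2*x) - cos(2*x))/8 is an antiderivative of f.
Check: d/dx[3*(2*x**2*cos(2*x) - 2*x*sin(2*x) + 4*x*cos(2*x) - 2*sin(2*x) - cos(2*x))/8] = -3*x**2*sin(2*x)/2 - 3*x*sin(2*x), which equals f(x).
F(4) = -15*sin(8)/4 + 141*cos(8)/8; F(-1) = -9*cos(2)/8.
Integral = F(4) - F(-1) = -15*sin(8)/4 + 141*cos(8)/8 + 9*cos(2)/8.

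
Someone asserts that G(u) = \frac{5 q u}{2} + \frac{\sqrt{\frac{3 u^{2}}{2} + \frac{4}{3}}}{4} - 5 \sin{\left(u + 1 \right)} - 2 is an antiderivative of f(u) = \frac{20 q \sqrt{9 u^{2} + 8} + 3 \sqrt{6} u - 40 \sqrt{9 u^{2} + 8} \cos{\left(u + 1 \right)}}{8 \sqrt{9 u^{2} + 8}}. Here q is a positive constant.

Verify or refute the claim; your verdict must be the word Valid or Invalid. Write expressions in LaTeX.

Valid - the claim checks out under differentiation.

d/du[G] = \frac{20 q \sqrt{9 u^{2} + 8} + 3 \sqrt{6} u - 40 \sqrt{9 u^{2} + 8} \cos{\left(u + 1 \right)}}{8 \sqrt{9 u^{2} + 8}}
This equals f(u) exactly, so the claim holds.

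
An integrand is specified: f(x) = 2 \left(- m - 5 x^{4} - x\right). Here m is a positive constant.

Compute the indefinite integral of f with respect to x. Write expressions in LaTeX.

F(x) = - 2 m x - 2 x^{5} - x^{2} + C

For F(x) to be correct the identity F'(x) - f(x) = 0 must hold.
Check: d/dx[- 2 m x - 2 x^{5} - x^{2}] = - 2 m - 10 x^{4} - 2 x, which equals f(x).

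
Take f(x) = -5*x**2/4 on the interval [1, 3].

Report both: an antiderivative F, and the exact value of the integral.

Differentiate the proposed F(x) back; it has to land on f(x) exactly.
F(x) = -5*x**3/12 is an antiderivative of f.
Check: d/dx[-5*x**3/12] = -5*x**2/4 = f(x).
F(3) = -45/4; F(1) = -5/12.
Integral = F(3) - F(1) = -65/6.

Antiderivative: F(x) = -5*x**3/12; value = -65/6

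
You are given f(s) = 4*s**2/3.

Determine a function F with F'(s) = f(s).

An antiderivative is F(s) = 4*s**3/9.

Check any antiderivative F(s) by computing F'(s) and comparing it with f(s).
Check: d/ds[4*s**3/9] = 4*s**2/3 = f(s).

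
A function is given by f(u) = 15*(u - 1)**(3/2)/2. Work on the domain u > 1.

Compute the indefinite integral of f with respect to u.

F(u) = 3*(u - 1)**(5/2) + C

For F(u) to be correct the identity F'(u) - f(u) = 0 must hold.
Check: d/du[3*(u - 1)**(5/2)] = 15*u*sqrt(u - 1)/2 - 15*sqrt(u - 1)/2, which equals f(u).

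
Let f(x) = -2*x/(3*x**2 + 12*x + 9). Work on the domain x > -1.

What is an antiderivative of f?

An antiderivative is F(x) = log(x + 1)/3 - log(x + 3).

Factor the denominator (3*(x + 1)*(x + 3)) and decompose: f = -1/(x + 3) + 1/(3*(x + 1)); each piece integrates to a log, atan, or power term.
Check: d/dx[log(x + 1)/3 - log(x + 3)] = -2*x/(3*x**2 + 12*x + 9) = f(x).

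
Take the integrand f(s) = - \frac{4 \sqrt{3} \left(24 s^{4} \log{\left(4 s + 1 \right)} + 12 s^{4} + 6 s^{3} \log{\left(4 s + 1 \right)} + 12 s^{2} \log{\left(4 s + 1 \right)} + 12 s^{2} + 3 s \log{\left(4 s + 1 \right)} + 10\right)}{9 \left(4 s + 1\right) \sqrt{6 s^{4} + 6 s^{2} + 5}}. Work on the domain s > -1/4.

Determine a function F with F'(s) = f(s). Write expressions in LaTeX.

Recognize the product-rule pattern: f = u'v + uv' with u = - \frac{2 \sqrt{2 s^{4} + 2 s^{2} + \frac{5}{3}}}{3}, v = \log{\left(4 s + 1 \right)}, so integration by parts undoes it.
Check: d/ds[- \frac{2 \sqrt{3} \sqrt{6 s^{4} + 6 s^{2} + 5} \log{\left(4 s + 1 \right)}}{9}] = \frac{- 96 \sqrt{3} s^{4} \log{\left(4 s + 1 \right)} - 48 \sqrt{3} s^{4} - 24 \sqrt{3} s^{3} \log{\left(4 s + 1 \right)} - 48 \sqrt{3} s^{2} \log{\left(4 s + 1 \right)} - 48 \sqrt{3} s^{2} - 12 \sqrt{3} s \log{\left(4 s + 1 \right)} - 40 \sqrt{3}}{36 s \sqrt{6 s^{4} + 6 s^{2} + 5} + 9 \sqrt{6 s^{4} + 6 s^{2} + 5}}, which equals f(s).

An antiderivative is F(s) = - \frac{2 \sqrt{3} \sqrt{6 s^{4} + 6 s^{2} + 5} \log{\left(4 s + 1 \right)}}{9}.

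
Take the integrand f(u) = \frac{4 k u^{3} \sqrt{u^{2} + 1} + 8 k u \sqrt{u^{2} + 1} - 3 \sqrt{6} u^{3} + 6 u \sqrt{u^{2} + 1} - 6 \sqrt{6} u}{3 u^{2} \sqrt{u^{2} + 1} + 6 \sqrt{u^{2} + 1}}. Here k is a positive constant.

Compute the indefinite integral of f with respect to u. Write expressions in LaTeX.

A first test for any F(u): its u-derivative must equal f(u) identically.
Check: d/du[\frac{2 k u^{2} - 3 \sqrt{6} \sqrt{u^{2} + 1} + 3 \log{\left(3 u^{2} + 6 \right)}}{3}] = \frac{4 k u^{3} \sqrt{u^{2} + 1} + 8 k u \sqrt{u^{2} + 1} - 3 \sqrt{6} u^{3} + 6 u \sqrt{u^{2} + 1} - 6 \sqrt{6} u}{3 u^{2} \sqrt{u^{2} + 1} + 6 \sqrt{u^{2} + 1}} = f(u).

F(u) = \frac{2 k u^{2} - 3 \sqrt{6} \sqrt{u^{2} + 1} + 3 \log{\left(3 u^{2} + 6 \right)}}{3} + C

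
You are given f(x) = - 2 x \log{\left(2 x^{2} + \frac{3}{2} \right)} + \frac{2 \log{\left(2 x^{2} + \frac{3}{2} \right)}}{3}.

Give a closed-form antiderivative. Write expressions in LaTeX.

Integrate term by term and add the pieces.
Check: d/dx[x^{2} - \frac{4 x}{3} + \left(- x^{2} + \frac{2 x}{3}\right) \log{\left(2 x^{2} + \frac{3}{2} \right)} - \frac{3 \log{\left(x^{2} + \frac{3}{4} \right)}}{4} + \frac{2 \sqrt{3} \operatorname{atan}{\left(\frac{2 \sqrt{3} x}{3} \right)}}{3}] = - 2 x \log{\left(2 x^{2} + \frac{3}{2} \right)} + \frac{2 \log{\left(2 x^{2} + \frac{3}{2} \right)}}{3} = f(x).

An antiderivative is F(x) = x^{2} - \frac{4 x}{3} + \left(- x^{2} + \frac{2 x}{3}\right) \log{\left(2 x^{2} + \frac{3}{2} \right)} - \frac{3 \log{\left(x^{2} + \frac{3}{4} \right)}}{4} + \frac{2 \sqrt{3} \operatorname{atan}{\left(\frac{2 \sqrt{3} x}{3} \right)}}{3}.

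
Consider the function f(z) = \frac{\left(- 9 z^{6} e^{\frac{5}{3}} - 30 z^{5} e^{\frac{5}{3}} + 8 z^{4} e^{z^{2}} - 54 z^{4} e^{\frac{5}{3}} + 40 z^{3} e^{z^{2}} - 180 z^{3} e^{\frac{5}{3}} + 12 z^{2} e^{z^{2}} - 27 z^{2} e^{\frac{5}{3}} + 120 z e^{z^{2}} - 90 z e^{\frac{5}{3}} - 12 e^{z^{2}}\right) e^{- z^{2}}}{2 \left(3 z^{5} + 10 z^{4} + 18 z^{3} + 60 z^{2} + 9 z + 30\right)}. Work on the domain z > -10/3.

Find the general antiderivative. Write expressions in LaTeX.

F(z) = \frac{3 e^{\frac{5}{3} - z^{2}}}{4} - \frac{2 \log{\left(\frac{3 z}{2} + 5 \right)}}{3} + \frac{\log{\left(\frac{z^{4}}{3} + 2 z^{2} + 1 \right)}}{2} + C

Since d/dz undoes antidifferentiation here, F'(z) = f(z) is required of F(z).
Check: d/dz[\frac{3 e^{\frac{5}{3} - z^{2}}}{4} - \frac{2 \log{\left(\frac{3 z}{2} + 5 \right)}}{3} + \frac{\log{\left(\frac{z^{4}}{3} + 2 z^{2} + 1 \right)}}{2}] = \frac{- 9 z^{6} - 30 z^{5} + \frac{8 z^{4} e^{z^{2}}}{e^{\frac{5}{3}}} - 54 z^{4} + \frac{40 z^{3} e^{z^{2}}}{e^{\frac{5}{3}}} - 180 z^{3} + \frac{12 z^{2} e^{z^{2}}}{e^{\frac{5}{3}}} - 27 z^{2} + \frac{120 z e^{z^{2}}}{e^{\frac{5}{3}}} - 90 z - \frac{12 e^{z^{2}}}{e^{\frac{5}{3}}}}{\frac{6 z^{5} e^{z^{2}}}{e^{\frac{5}{3}}} + \frac{20 z^{4} e^{z^{2}}}{e^{\frac{5}{3}}} + \frac{36 z^{3} e^{z^{2}}}{e^{\frac{5}{3}}} + \frac{120 z^{2} e^{z^{2}}}{e^{\frac{5}{3}}} + \frac{18 z e^{z^{2}}}{e^{\frac{5}{3}}} + \frac{60 e^{z^{2}}}{e^{\frac{5}{3}}}}, which equals f(z).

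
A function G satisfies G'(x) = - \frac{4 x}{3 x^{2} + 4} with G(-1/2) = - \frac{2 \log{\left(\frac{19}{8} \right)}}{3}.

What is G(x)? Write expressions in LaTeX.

G(x) = - \frac{2 \log{\left(\frac{3 x^{2}}{2} + 2 \right)}}{3}

The substitution u = \frac{3 x^{2}}{2} + 2 works: G'(x) is exactly (dG/du)*(du/dx) for that inner function.
A general antiderivative is - \frac{2 \log{\left(\frac{3 x^{2}}{2} + 2 \right)}}{3} + C.
The condition gives C = - \frac{2 \log{\left(\frac{19}{8} \right)}}{3} - (- \frac{2 \log{\left(\frac{19}{8} \right)}}{3}) = 0.
So G(x) = - \frac{2 \log{\left(\frac{3 x^{2}}{2} + 2 \right)}}{3}.
Check: d/dx[- \frac{2 \log{\left(\frac{3 x^{2}}{2} + 2 \right)}}{3}] = - \frac{4 x}{3 x^{2} + 4} = G'(x).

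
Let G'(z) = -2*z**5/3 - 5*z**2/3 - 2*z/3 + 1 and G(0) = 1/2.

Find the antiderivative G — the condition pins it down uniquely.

The integrand splits into summands that can be handled one at a time.
A general antiderivative is -z**6/9 - 5*z**3/9 - z**2/3 + z + C.
The condition gives C = 1/2 - (0) = 1/2.
So G(z) = -z**6/9 - 5*z**3/9 - z**2/3 + z + 1/2.
Check: d/dz[-z**6/9 - 5*z**3/9 - z**2/3 + z + 1/2] = -2*z**5/3 - 5*z**2/3 - 2*z/3 + 1 = G'(z).

G(z) = -z**6/9 - 5*z**3/9 - z**2/3 + z + 1/2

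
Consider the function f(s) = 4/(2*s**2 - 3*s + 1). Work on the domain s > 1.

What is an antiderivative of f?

The denominator factors as (s - 1)*(2*s - 1); partial fractions split f into directly integrable pieces: -8/(2*s - 1) + 4/(s - 1).
Check: d/ds[4*log(s - 1) - 4*log(s - 1/2)] = 4/(2*s**2 - 3*s + 1) = f(s).

An antiderivative is F(s) = 4*log(s - 1) - 4*log(s - 1/2).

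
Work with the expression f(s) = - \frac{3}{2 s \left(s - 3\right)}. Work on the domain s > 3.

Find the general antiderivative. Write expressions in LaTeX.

The denominator factors as 2 s \left(s - 3\right); partial fractions split f into directly integrable pieces: - \frac{1}{2 \left(s - 3\right)} + \frac{1}{2 s}.
Check: d/ds[- \frac{- \log{\left(s \right)} + \log{\left(s - 3 \right)}}{2}] = - \frac{3}{2 s^{2} - 6 s}, which equals f(s).

F(s) = - \frac{- \log{\left(s \right)} + \log{\left(s - 3 \right)}}{2} + C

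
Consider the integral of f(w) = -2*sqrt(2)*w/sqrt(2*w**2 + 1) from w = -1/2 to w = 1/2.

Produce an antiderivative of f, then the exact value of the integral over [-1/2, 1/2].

f matches the chain-rule pattern g'(h)*h' with inner function h(w) = 4*w**2 + 2; substituting u = h(w) collapses the integral.
F(w) = -sqrt(2)*sqrt(2*w**2 + 1) is an antiderivative of f.
Check: d/dw[-sqrt(2)*sqrt(2*w**2 + 1)] = -2*sqrt(2)*w/sqrt(2*w**2 + 1) = f(w).
F(1/2) = -sqrt(3); F(-1/2) = -sqrt(3).
Integral = F(1/2) - F(-1/2) = 0.

Antiderivative: F(w) = -sqrt(2)*sqrt(2*w**2 + 1); value = 0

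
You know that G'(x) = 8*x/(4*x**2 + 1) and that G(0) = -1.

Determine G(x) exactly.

G(x) = log(4*x**2 + 1) - 1

The substitution u = 4*x**2 + 1 works: G'(x) is exactly (dG/du)*(du/dx) for that inner function.
A general antiderivative is log(4*x**2 + 1) + C.
The condition gives C = -1 - (0) = -1.
So G(x) = log(4*x**2 + 1) - 1.
Check: d/dx[log(4*x**2 + 1) - 1] = 8*x/(4*x**2 + 1) = G'(x).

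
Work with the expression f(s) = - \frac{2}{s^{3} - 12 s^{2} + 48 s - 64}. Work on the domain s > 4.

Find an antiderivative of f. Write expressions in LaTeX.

Differentiate the proposed F(s) back; it has to land on f(s) exactly.
Check: d/ds[\frac{1}{\left(s - 4\right)^{2}}] = - \frac{2}{s^{3} - 12 s^{2} + 48 s - 64} = f(s).

An antiderivative is F(s) = \frac{1}{\left(s - 4\right)^{2}}.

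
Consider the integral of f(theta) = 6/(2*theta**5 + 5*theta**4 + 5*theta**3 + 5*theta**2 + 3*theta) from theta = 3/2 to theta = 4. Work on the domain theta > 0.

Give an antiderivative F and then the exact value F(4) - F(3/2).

Antiderivative: F(theta) = 2*log(theta) - 3*log(theta + 1) + 16*log(theta + 3/2)/13 - 3*log(theta**2 + 1)/26 - 15*atan(theta)/13; value = -3*log(5) - 15*atan(4)/13 - 16*log(3)/13 - 2*log(3/2) - 3*log(17)/26 + 3*log(13/4)/26 + 15*atan(3/2)/13 + 16*log(11/2)/13 + 3*log(5/2) + 2*log(4)

Factor the denominator (theta*(theta + 1)*(2*theta + 3)*(theta**2 + 1)) and decompose: f = -3*(theta + 5)/(13*(theta**2 + 1)) + 32/(13*(2*theta + 3)) - 3/(theta + 1) + 2/theta; each piece integrates to a log, atan, or power term.
F(theta) = 2*log(theta) - 3*log(theta + 1) + 16*log(theta + 3/2)/13 - 3*log(theta**2 + 1)/26 - 15*atan(theta)/13 is an antiderivative of f.
Check: d/dtheta[2*log(theta) - 3*log(theta + 1) + 16*log(theta + 3/2)/13 - 3*log(theta**2 + 1)/26 - 15*atan(theta)/13] = 6/(2*theta**5 + 5*theta**4 + 5*theta**3 + 5*theta**2 + 3*theta) = f(theta).
F(4) = -3*log(5) - 15*atan(4)/13 - 3*log(17)/26 + 16*log(11/2)/13 + 2*log(4); F(3/2) = -3*log(5/2) - 15*atan(3/2)/13 - 3*log(13/4)/26 + 2*log(3/2) + 16*log(3)/13.
Integral = F(4) - F(3/2) = -3*log(5) - 15*atan(4)/13 - 16*log(3)/13 - 2*log(3/2) - 3*log(17)/26 + 3*log(13/4)/26 + 15*atan(3/2)/13 + 16*log(11/2)/13 + 3*log(5/2) + 2*log(4).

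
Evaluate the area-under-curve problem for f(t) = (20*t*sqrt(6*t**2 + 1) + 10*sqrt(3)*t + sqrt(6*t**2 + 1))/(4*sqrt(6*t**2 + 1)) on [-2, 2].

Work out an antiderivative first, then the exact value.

Antiderivative: F(t) = (30*t**2 + 3*t + 5*sqrt(3)*sqrt(6*t**2 + 1) + 12)/12; value = 1

A candidate is checked by its d/dt: the result must match f(t).
F(t) = (30*t**2 + 3*t + 5*sqrt(3)*sqrt(6*t**2 + 1) + 12)/12 is an antiderivative of f.
Check: d/dt[(30*t**2 + 3*t + 5*sqrt(3)*sqrt(6*t**2 + 1) + 12)/12] = (20*t*sqrt(6*t**2 + 1) + 10*sqrt(3)*t + sqrt(6*t**2 + 1))/(4*sqrt(6*t**2 + 1)) = f(t).
F(2) = 25*sqrt(3)/12 + 23/2; F(-2) = 25*sqrt(3)/12 + 21/2.
Integral = F(2) - F(-2) = 1.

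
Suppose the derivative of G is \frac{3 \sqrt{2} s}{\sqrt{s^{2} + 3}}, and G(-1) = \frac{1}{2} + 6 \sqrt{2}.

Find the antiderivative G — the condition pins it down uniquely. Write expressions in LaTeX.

G'(s) matches the chain-rule pattern g'(h)*h' with inner function h(s) = 2 s^{2} + 6; substituting u = h(s) collapses the integral.
A general antiderivative is 3 \sqrt{2 s^{2} + 6} + C.
The condition gives C = \frac{1}{2} + 6 \sqrt{2} - (6 \sqrt{2}) = \frac{1}{2}.
So G(s) = 3 \sqrt{2 s^{2} + 6} + \frac{1}{2}.
Check: d/ds[3 \sqrt{2 s^{2} + 6} + \frac{1}{2}] = \frac{3 \sqrt{2} s}{\sqrt{s^{2} + 3}} = G'(s).

G(s) = 3 \sqrt{2 s^{2} + 6} + \frac{1}{2}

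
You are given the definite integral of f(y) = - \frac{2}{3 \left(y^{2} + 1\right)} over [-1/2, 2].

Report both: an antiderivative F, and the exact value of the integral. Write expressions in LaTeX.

For F(y) to be correct the identity F'(y) - f(y) = 0 must hold.
F(y) = - \frac{2 \operatorname{atan}{\left(y \right)}}{3} is an antiderivative of f.
Check: d/dy[- \frac{2 \operatorname{atan}{\left(y \right)}}{3}] = - \frac{2}{3 y^{2} + 3}, which equals f(y).
F(2) = - \frac{2 \operatorname{atan}{\left(2 \right)}}{3}; F(-1/2) = \frac{2 \operatorname{atan}{\left(\frac{1}{2} \right)}}{3}.
Integral = F(2) - F(-1/2) = - \frac{2 \operatorname{atan}{\left(2 \right)}}{3} - \frac{2 \operatorname{atan}{\left(\frac{1}{2} \right)}}{3}.

Antiderivative: F(y) = - \frac{2 \operatorname{atan}{\left(y \right)}}{3}; value = - \frac{2 \operatorname{atan}{\left(2 \right)}}{3} - \frac{2 \operatorname{atan}{\left(\frac{1}{2} \right)}}{3}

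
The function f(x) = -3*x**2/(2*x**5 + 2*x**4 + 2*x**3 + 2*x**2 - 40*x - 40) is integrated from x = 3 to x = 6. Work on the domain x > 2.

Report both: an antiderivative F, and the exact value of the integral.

Antiderivative: F(x) = -log(x - 2)/18 + log(x + 1)/12 - log(x + 2)/6 + 5*log(x**2 + 5)/72 - sqrt(5)*atan(sqrt(5)*x/5)/36; value = -log(8)/6 - 5*log(4)/36 - 5*log(14)/72 - sqrt(5)*atan(6*sqrt(5)/5)/36 + sqrt(5)*atan(3*sqrt(5)/5)/36 + log(7)/12 + 5*log(41)/72 + log(5)/6

The denominator factors as 2*(x - 2)*(x + 1)*(x + 2)*(x**2 + 5); partial fractions split f into directly integrable pieces: 5*(x - 1)/(36*(x**2 + 5)) - 1/(6*(x + 2)) + 1/(12*(x + 1)) - 1/(18*(x - 2)).
F(x) = -log(x - 2)/18 + log(x + 1)/12 - log(x + 2)/6 + 5*log(x**2 + 5)/72 - sqrt(5)*atan(sqrt(5)*x/5)/36 is an antiderivative of f.
Check: d/dx[-log(x - 2)/18 + log(x + 1)/12 - log(x + 2)/6 + 5*log(x**2 + 5)/72 - sqrt(5)*atan(sqrt(5)*x/5)/36] = -3*x**2/(2*x**5 + 2*x**4 + 2*x**3 + 2*x**2 - 40*x - 40) = f(x).
F(6) = -log(8)/6 - log(4)/18 - sqrt(5)*atan(6*sqrt(5)/5)/36 + log(7)/12 + 5*log(41)/72; F(3) = -log(5)/6 - sqrt(5)*atan(3*sqrt(5)/5)/36 + log(4)/12 + 5*log(14)/72.
Integral = F(6) - F(3) = -log(8)/6 - 5*log(4)/36 - 5*log(14)/72 - sqrt(5)*atan(6*sqrt(5)/5)/36 + sqrt(5)*atan(3*sqrt(5)/5)/36 + log(7)/12 + 5*log(41)/72 + log(5)/6.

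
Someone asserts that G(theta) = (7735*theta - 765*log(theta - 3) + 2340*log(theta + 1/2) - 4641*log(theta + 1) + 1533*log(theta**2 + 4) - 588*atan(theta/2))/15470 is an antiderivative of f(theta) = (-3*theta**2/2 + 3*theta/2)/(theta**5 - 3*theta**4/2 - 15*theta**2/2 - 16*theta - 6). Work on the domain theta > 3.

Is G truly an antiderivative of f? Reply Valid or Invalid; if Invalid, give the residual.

Invalid: d/dtheta[G] - f = 1/2, which is not 0.

d/dtheta[G] = (2*theta**5 - 3*theta**4 - 21*theta**2 - 26*theta - 12)/(4*theta**5 - 6*theta**4 - 30*theta**2 - 64*theta - 24)
d/dtheta[G] - f(theta) = 1/2 != 0.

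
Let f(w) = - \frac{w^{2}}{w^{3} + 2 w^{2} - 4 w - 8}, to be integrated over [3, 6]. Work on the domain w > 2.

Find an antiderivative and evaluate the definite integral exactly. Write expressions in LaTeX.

Factor the denominator (\left(w - 2\right) \left(w + 2\right)^{2}) and decompose: f = - \frac{3}{4 \left(w + 2\right)} + \frac{1}{\left(w + 2\right)^{2}} - \frac{1}{4 \left(w - 2\right)}; each piece integrates to a log, atan, or power term.
F(w) = - \frac{\log{\left(w - 2 \right)}}{4} - \frac{3 \log{\left(w + 2 \right)}}{4} - \frac{1}{w + 2} is an antiderivative of f.
Check: d/dw[- \frac{\log{\left(w - 2 \right)}}{4} - \frac{3 \log{\left(w + 2 \right)}}{4} - \frac{1}{w + 2}] = - \frac{w^{2}}{w^{3} + 2 w^{2} - 4 w - 8} = f(w).
F(6) = - \frac{3 \log{\left(8 \right)}}{4} - \frac{\log{\left(4 \right)}}{4} - \frac{1}{8}; F(3) = - \frac{3 \log{\left(5 \right)}}{4} - \frac{1}{5}.
Integral = F(6) - F(3) = - \frac{3 \log{\left(8 \right)}}{4} - \frac{\log{\left(4 \right)}}{4} + \frac{3}{40} + \frac{3 \log{\left(5 \right)}}{4}.

Antiderivative: F(w) = - \frac{\log{\left(w - 2 \right)}}{4} - \frac{3 \log{\left(w + 2 \right)}}{4} - \frac{1}{w + 2}; value = - \frac{3 \log{\left(8 \right)}}{4} - \frac{\log{\left(4 \right)}}{4} + \frac{3}{40} + \frac{3 \log{\left(5 \right)}}{4}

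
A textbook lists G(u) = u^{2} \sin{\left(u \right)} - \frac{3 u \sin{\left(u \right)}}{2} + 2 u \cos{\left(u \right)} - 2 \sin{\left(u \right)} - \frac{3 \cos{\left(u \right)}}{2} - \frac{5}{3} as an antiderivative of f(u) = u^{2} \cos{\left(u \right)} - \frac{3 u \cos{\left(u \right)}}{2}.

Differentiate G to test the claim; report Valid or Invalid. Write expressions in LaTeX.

d/du[G] = u^{2} \cos{\left(u \right)} - \frac{3 u \cos{\left(u \right)}}{2}
This equals f(u) exactly, so the claim holds.

Valid - the claim checks out under differentiation.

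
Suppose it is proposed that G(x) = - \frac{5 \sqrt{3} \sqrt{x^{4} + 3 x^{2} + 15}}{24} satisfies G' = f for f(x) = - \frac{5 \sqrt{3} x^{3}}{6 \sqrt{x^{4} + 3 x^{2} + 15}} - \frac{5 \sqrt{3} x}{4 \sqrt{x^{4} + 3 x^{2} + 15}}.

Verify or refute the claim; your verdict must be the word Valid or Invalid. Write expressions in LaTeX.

Invalid: d/dx[G] - f = \frac{10 \sqrt{3} x^{3} + 15 \sqrt{3} x}{24 \sqrt{x^{4} + 3 x^{2} + 15}}, which is not 0.

d/dx[G] = \frac{- 10 \sqrt{3} x^{3} - 15 \sqrt{3} x}{24 \sqrt{x^{4} + 3 x^{2} + 15}}
d/dx[G] - f(x) = \frac{10 \sqrt{3} x^{3} + 15 \sqrt{3} x}{24 \sqrt{x^{4} + 3 x^{2} + 15}} != 0.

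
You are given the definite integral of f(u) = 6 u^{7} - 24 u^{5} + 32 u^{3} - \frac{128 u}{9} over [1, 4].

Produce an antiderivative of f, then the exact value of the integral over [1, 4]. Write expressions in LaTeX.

Antiderivative: F(u) = \frac{3 u^{8}}{4} - 4 u^{6} + 8 u^{4} - \frac{64 u^{2}}{9}; value = \frac{416455}{12}

f matches the chain-rule pattern g'(h)*h' with inner function h(u) = \frac{4}{3} - u^{2}; substituting w = h(u) collapses the integral.
F(u) = \frac{3 u^{8}}{4} - 4 u^{6} + 8 u^{4} - \frac{64 u^{2}}{9} is an antiderivative of f.
Check: d/du[\frac{3 u^{8}}{4} - 4 u^{6} + 8 u^{4} - \frac{64 u^{2}}{9}] = 6 u^{7} - 24 u^{5} + 32 u^{3} - \frac{128 u}{9} = f(u).
F(4) = \frac{312320}{9}; F(1) = - \frac{85}{36}.
Integral = F(4) - F(1) = \frac{416455}{12}.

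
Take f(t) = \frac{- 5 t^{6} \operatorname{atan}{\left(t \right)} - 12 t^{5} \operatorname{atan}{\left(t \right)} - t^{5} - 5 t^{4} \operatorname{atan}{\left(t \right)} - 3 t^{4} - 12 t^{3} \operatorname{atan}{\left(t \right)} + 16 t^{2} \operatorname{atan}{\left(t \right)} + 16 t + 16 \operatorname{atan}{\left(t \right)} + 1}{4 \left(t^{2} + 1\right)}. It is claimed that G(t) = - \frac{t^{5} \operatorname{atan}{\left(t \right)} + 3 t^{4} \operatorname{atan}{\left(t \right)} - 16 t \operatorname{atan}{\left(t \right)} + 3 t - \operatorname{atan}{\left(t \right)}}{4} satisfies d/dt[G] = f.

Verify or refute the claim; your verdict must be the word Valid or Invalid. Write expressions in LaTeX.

d/dt[G] = \frac{- 5 t^{6} \operatorname{atan}{\left(t \right)} - 12 t^{5} \operatorname{atan}{\left(t \right)} - t^{5} - 5 t^{4} \operatorname{atan}{\left(t \right)} - 3 t^{4} - 12 t^{3} \operatorname{atan}{\left(t \right)} + 16 t^{2} \operatorname{atan}{\left(t \right)} - 3 t^{2} + 16 t + 16 \operatorname{atan}{\left(t \right)} - 2}{4 t^{2} + 4}
d/dt[G] - f(t) = - \frac{3}{4} != 0.

Invalid: d/dt[G] - f = - \frac{3}{4}, which is not 0.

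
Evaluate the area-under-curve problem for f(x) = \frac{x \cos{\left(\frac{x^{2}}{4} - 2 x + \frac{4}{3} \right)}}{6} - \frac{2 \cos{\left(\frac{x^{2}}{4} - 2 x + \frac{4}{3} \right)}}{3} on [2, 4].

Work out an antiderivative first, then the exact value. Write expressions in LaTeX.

The substitution u = \frac{x^{2}}{4} - 2 x + \frac{4}{3} works: f is exactly (dF/du)*(du/dx) for that inner function.
F(x) = \frac{\sin{\left(\frac{x^{2}}{4} - 2 x + \frac{4}{3} \right)}}{3} is an antiderivative of f.
Check: d/dx[\frac{\sin{\left(\frac{x^{2}}{4} - 2 x + \frac{4}{3} \right)}}{3}] = \frac{x \cos{\left(\frac{x^{2}}{4} - 2 x + \frac{4}{3} \right)}}{6} - \frac{2 \cos{\left(\frac{x^{2}}{4} - 2 x + \frac{4}{3} \right)}}{3} = f(x).
F(4) = - \frac{\sin{\left(\frac{8}{3} \right)}}{3}; F(2) = - \frac{\sin{\left(\frac{5}{3} \right)}}{3}.
Integral = F(4) - F(2) = - \frac{\sin{\left(\frac{8}{3} \right)}}{3} + \frac{\sin{\left(\frac{5}{3} \right)}}{3}.

Antiderivative: F(x) = \frac{\sin{\left(\frac{x^{2}}{4} - 2 x + \frac{4}{3} \right)}}{3}; value = - \frac{\sin{\left(\frac{8}{3} \right)}}{3} + \frac{\sin{\left(\frac{5}{3} \right)}}{3}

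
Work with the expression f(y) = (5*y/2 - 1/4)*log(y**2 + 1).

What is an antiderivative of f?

Check any antiderivative F(y) by computing F'(y) and comparing it with f(y).
Check: d/dy[(-5*y**2 + y*(5*y - 1)*log(y**2 + 1) + 2*y + 5*log(y**2 + 1) - 2*atan(y))/4] = 5*y*log(y**2 + 1)/2 - log(y**2 + 1)/4, which equals f(y).

An antiderivative is F(y) = (-5*y**2 + y*(5*y - 1)*log(y**2 + 1) + 2*y + 5*log(y**2 + 1) - 2*atan(y))/4.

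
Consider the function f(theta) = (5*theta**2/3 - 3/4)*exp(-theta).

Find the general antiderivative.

F(theta) = -(20*theta**2 + 40*theta + 31)*exp(-theta)/12 + C

Recognize the product-rule pattern: f = u'v + uv' with u = -5*theta**2/3 - 10*theta/3 - 31/12, v = exp(-theta), so integration by parts undoes it.
Check: d/dtheta[-(20*theta**2 + 40*theta + 31)*exp(-theta)/12] = (20*theta**2 - 9)*exp(-theta)/12, which equals f(theta).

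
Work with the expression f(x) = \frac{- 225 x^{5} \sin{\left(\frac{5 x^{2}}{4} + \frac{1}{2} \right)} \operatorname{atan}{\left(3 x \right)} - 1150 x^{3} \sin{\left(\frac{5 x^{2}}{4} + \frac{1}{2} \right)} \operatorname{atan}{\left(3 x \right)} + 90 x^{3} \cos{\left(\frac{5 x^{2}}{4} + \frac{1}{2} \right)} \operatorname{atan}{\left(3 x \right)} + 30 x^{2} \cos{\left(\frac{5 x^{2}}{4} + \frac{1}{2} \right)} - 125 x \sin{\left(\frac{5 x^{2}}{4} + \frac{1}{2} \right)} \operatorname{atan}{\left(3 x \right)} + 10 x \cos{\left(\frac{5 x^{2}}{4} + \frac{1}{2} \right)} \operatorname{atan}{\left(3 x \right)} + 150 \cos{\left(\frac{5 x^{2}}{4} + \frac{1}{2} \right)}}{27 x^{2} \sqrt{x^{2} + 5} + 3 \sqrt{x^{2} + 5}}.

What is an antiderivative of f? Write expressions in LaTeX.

An antiderivative is F(x) = \frac{10 \sqrt{x^{2} + 5} \cos{\left(\frac{5 x^{2}}{4} + \frac{1}{2} \right)} \operatorname{atan}{\left(3 x \right)}}{3}.

A first test for any F(x): its x-derivative must equal f(x) identically.
Check: d/dx[\frac{10 \sqrt{x^{2} + 5} \cos{\left(\frac{5 x^{2}}{4} + \frac{1}{2} \right)} \operatorname{atan}{\left(3 x \right)}}{3}] = \frac{- 225 x^{5} \sin{\left(\frac{5 x^{2}}{4} + \frac{1}{2} \right)} \operatorname{atan}{\left(3 x \right)} - 1150 x^{3} \sin{\left(\frac{5 x^{2}}{4} + \frac{1}{2} \right)} \operatorname{atan}{\left(3 x \right)} + 90 x^{3} \cos{\left(\frac{5 x^{2}}{4} + \frac{1}{2} \right)} \operatorname{atan}{\left(3 x \right)} + 30 x^{2} \cos{\left(\frac{5 x^{2}}{4} + \frac{1}{2} \right)} - 125 x \sin{\left(\frac{5 x^{2}}{4} + \frac{1}{2} \right)} \operatorname{atan}{\left(3 x \right)} + 10 x \cos{\left(\frac{5 x^{2}}{4} + \frac{1}{2} \right)} \operatorname{atan}{\left(3 x \right)} + 150 \cos{\left(\frac{5 x^{2}}{4} + \frac{1}{2} \right)}}{27 x^{2} \sqrt{x^{2} + 5} + 3 \sqrt{x^{2} + 5}} = f(x).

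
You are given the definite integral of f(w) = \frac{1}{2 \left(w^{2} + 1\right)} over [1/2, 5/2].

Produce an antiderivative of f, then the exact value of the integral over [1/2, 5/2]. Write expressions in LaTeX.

Antiderivative: F(w) = \frac{\operatorname{atan}{\left(w \right)}}{2}; value = - \frac{\operatorname{atan}{\left(\frac{1}{2} \right)}}{2} + \frac{\operatorname{atan}{\left(\frac{5}{2} \right)}}{2}

Recover f(w) by differentiating a candidate F(w); any mismatch rules it out.
F(w) = \frac{\operatorname{atan}{\left(w \right)}}{2} is an antiderivative of f.
Check: d/dw[\frac{\operatorname{atan}{\left(w \right)}}{2}] = \frac{1}{2 w^{2} + 2}, which equals f(w).
F(5/2) = \frac{\operatorname{atan}{\left(\frac{5}{2} \right)}}{2}; F(1/2) = \frac{\operatorname{atan}{\left(\frac{1}{2} \right)}}{2}.
Integral = F(5/2) - F(1/2) = - \frac{\operatorname{atan}{\left(\frac{1}{2} \right)}}{2} + \frac{\operatorname{atan}{\left(\frac{5}{2} \right)}}{2}.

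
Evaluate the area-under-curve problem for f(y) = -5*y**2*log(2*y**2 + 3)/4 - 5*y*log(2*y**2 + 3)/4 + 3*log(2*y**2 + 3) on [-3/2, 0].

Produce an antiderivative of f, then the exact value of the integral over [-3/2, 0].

Antiderivative: F(y) = -5*y**3*log(2*y**2 + 3)/12 + 5*y**3/18 - 5*y**2*log(2*y**2 + 3)/8 + 5*y**2/8 + 3*y*log(2*y**2 + 3) - 29*y/4 - 15*log(y**2 + 3/2)/16 + 29*sqrt(6)*atan(sqrt(6)*y/3)/8; value = -363/32 - 15*log(3/2)/16 + 15*log(15/4)/16 + 29*sqrt(6)*atan(sqrt(6)/2)/8 + 9*log(15/2)/2

Integrate term by term and add the pieces.
F(y) = -5*y**3*log(2*y**2 + 3)/12 + 5*y**3/18 - 5*y**2*log(2*y**2 + 3)/8 + 5*y**2/8 + 3*y*log(2*y**2 + 3) - 29*y/4 - 15*log(y**2 + 3/2)/16 + 29*sqrt(6)*atan(sqrt(6)*y/3)/8 is an antiderivative of f.
Check: d/dy[-5*y**3*log(2*y**2 + 3)/12 + 5*y**3/18 - 5*y**2*log(2*y**2 + 3)/8 + 5*y**2/8 + 3*y*log(2*y**2 + 3) - 29*y/4 - 15*log(y**2 + 3/2)/16 + 29*sqrt(6)*atan(sqrt(6)*y/3)/8] = -5*y**2*log(2*y**2 + 3)/4 - 5*y*log(2*y**2 + 3)/4 + 3*log(2*y**2 + 3) = f(y).
F(0) = -15*log(3/2)/16; F(-3/2) = -9*log(15/2)/2 - 29*sqrt(6)*atan(sqrt(6)/2)/8 - 15*log(15/4)/16 + 363/32.
Integral = F(0) - F(-3/2) = -363/32 - 15*log(3/2)/16 + 15*log(15/4)/16 + 29*sqrt(6)*atan(sqrt(6)/2)/8 + 9*log(15/2)/2.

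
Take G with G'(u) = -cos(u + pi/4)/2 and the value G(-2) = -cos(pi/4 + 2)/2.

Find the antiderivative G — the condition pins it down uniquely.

Any candidate G(u) must reproduce the stated G'(u) exactly.
A general antiderivative is -sin(u + pi/4)/2 + C.
The condition gives C = -cos(pi/4 + 2)/2 - (-cos(pi/4 + 2)/2) = 0.
So G(u) = -sin(u + pi/4)/2.
Check: d/du[-sin(u + pi/4)/2] = -cos(u + pi/4)/2 = G'(u).

G(u) = -sin(u + pi/4)/2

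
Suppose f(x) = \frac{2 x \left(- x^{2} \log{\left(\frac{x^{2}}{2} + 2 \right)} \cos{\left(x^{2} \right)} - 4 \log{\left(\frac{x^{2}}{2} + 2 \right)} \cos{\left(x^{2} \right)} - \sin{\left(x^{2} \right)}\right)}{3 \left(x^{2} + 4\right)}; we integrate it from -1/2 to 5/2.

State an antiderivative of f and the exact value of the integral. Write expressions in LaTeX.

Recognize the product-rule pattern: f = u'v + uv' with u = - \frac{\log{\left(\frac{x^{2}}{2} + 2 \right)}}{3}, v = \sin{\left(x^{2} \right)}, so integration by parts undoes it.
F(x) = - \frac{\log{\left(\frac{x^{2}}{2} + 2 \right)} \sin{\left(x^{2} \right)}}{3} is an antiderivative of f.
Check: d/dx[- \frac{\log{\left(\frac{x^{2}}{2} + 2 \right)} \sin{\left(x^{2} \right)}}{3}] = \frac{- 2 x^{3} \log{\left(\frac{x^{2}}{2} + 2 \right)} \cos{\left(x^{2} \right)} - 8 x \log{\left(\frac{x^{2}}{2} + 2 \right)} \cos{\left(x^{2} \right)} - 2 x \sin{\left(x^{2} \right)}}{3 x^{2} + 12}, which equals f(x).
F(5/2) = - \frac{\log{\left(\frac{41}{8} \right)} \sin{\left(\frac{25}{4} \right)}}{3}; F(-1/2) = - \frac{\log{\left(\frac{17}{8} \right)} \sin{\left(\frac{1}{4} \right)}}{3}.
Integral = F(5/2) - F(-1/2) = - \frac{\log{\left(\frac{41}{8} \right)} \sin{\left(\frac{25}{4} \right)}}{3} + \frac{\log{\left(\frac{17}{8} \right)} \sin{\left(\frac{1}{4} \right)}}{3}.

Antiderivative: F(x) = - \frac{\log{\left(\frac{x^{2}}{2} + 2 \right)} \sin{\left(x^{2} \right)}}{3}; value = - \frac{\log{\left(\frac{41}{8} \right)} \sin{\left(\frac{25}{4} \right)}}{3} + \frac{\log{\left(\frac{17}{8} \right)} \sin{\left(\frac{1}{4} \right)}}{3}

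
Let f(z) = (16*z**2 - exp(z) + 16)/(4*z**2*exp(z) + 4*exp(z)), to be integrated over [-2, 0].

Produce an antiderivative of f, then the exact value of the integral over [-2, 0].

Antiderivative: F(z) = (-exp(z)*atan(z) - 16)*exp(-z)/4; value = -4 - atan(2)/4 + 4*exp(2)

Any candidate F(z) must reproduce f(z) exactly when differentiated.
F(z) = (-exp(z)*atan(z) - 16)*exp(-z)/4 is an antiderivative of f.
Check: d/dz[(-exp(z)*atan(z) - 16)*exp(-z)/4] = (16*z**2 - exp(z) + 16)/(4*z**2*exp(z) + 4*exp(z)) = f(z).
F(0) = -4; F(-2) = -4*exp(2) + atan(2)/4.
Integral = F(0) - F(-2) = -4 - atan(2)/4 + 4*exp(2).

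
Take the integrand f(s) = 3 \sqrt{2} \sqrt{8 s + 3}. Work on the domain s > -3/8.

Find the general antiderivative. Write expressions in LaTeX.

Any candidate F(s) must reproduce f(s) exactly when differentiated.
Check: d/ds[\frac{\sqrt{2} \left(8 s + 3\right)^{\frac{3}{2}}}{4}] = 3 \sqrt{2} \sqrt{8 s + 3} = f(s).

F(s) = \frac{\sqrt{2} \left(8 s + 3\right)^{\frac{3}{2}}}{4} + C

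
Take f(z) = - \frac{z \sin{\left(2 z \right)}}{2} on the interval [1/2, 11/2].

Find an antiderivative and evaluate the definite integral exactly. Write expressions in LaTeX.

Antiderivative: F(z) = \frac{z \cos{\left(2 z \right)}}{4} - \frac{\sin{\left(2 z \right)}}{8}; value = - \frac{\cos{\left(1 \right)}}{8} + \frac{11 \cos{\left(11 \right)}}{8} + \frac{\sin{\left(1 \right)}}{8} - \frac{\sin{\left(11 \right)}}{8}

Recover f(z) by differentiating a candidate F(z); any mismatch rules it out.
F(z) = \frac{z \cos{\left(2 z \right)}}{4} - \frac{\sin{\left(2 z \right)}}{8} is an antiderivative of f.
Check: d/dz[\frac{z \cos{\left(2 z \right)}}{4} - \frac{\sin{\left(2 z \right)}}{8}] = - \frac{z \sin{\left(2 z \right)}}{2} = f(z).
F(11/2) = \frac{11 \cos{\left(11 \right)}}{8} - \frac{\sin{\left(11 \right)}}{8}; F(1/2) = - \frac{\sin{\left(1 \right)}}{8} + \frac{\cos{\left(1 \right)}}{8}.
Integral = F(11/2) - F(1/2) = - \frac{\cos{\left(1 \right)}}{8} + \frac{11 \cos{\left(11 \right)}}{8} + \frac{\sin{\left(1 \right)}}{8} - \frac{\sin{\left(11 \right)}}{8}.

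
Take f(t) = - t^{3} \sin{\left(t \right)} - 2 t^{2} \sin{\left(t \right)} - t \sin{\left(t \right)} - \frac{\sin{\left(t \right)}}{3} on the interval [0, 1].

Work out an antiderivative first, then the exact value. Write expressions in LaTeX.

The integrand splits into summands that can be handled one at a time.
F(t) = t^{3} \cos{\left(t \right)} - 3 t^{2} \sin{\left(t \right)} + 2 t^{2} \cos{\left(t \right)} - 4 t \sin{\left(t \right)} - 5 t \cos{\left(t \right)} + 5 \sin{\left(t \right)} - \frac{11 \cos{\left(t \right)}}{3} is an antiderivative of f.
Check: d/dt[t^{3} \cos{\left(t \right)} - 3 t^{2} \sin{\left(t \right)} + 2 t^{2} \cos{\left(t \right)} - 4 t \sin{\left(t \right)} - 5 t \cos{\left(t \right)} + 5 \sin{\left(t \right)} - \frac{11 \cos{\left(t \right)}}{3}] = - t^{3} \sin{\left(t \right)} - 2 t^{2} \sin{\left(t \right)} - t \sin{\left(t \right)} - \frac{\sin{\left(t \right)}}{3} = f(t).
F(1) = - \frac{17 \cos{\left(1 \right)}}{3} - 2 \sin{\left(1 \right)}; F(0) = - \frac{11}{3}.
Integral = F(1) - F(0) = - \frac{17 \cos{\left(1 \right)}}{3} - 2 \sin{\left(1 \right)} + \frac{11}{3}.

Antiderivative: F(t) = t^{3} \cos{\left(t \right)} - 3 t^{2} \sin{\left(t \right)} + 2 t^{2} \cos{\left(t \right)} - 4 t \sin{\left(t \right)} - 5 t \cos{\left(t \right)} + 5 \sin{\left(t \right)} - \frac{11 \cos{\left(t \right)}}{3}; value = - \frac{17 \cos{\left(1 \right)}}{3} - 2 \sin{\left(1 \right)} + \frac{11}{3}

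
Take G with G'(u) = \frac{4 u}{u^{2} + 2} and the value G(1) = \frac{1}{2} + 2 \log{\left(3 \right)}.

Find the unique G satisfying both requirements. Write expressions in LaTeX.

G(u) = 2 \log{\left(u^{2} + 2 \right)} + \frac{1}{2}

G'(u) matches the chain-rule pattern g'(h)*h' with inner function h(u) = u^{2} + 2; substituting w = h(u) collapses the integral.
A general antiderivative is 2 \log{\left(u^{2} + 2 \right)} + C.
The condition gives C = \frac{1}{2} + 2 \log{\left(3 \right)} - (2 \log{\left(3 \right)}) = \frac{1}{2}.
So G(u) = 2 \log{\left(u^{2} + 2 \right)} + \frac{1}{2}.
Check: d/du[2 \log{\left(u^{2} + 2 \right)} + \frac{1}{2}] = \frac{4 u}{u^{2} + 2} = G'(u).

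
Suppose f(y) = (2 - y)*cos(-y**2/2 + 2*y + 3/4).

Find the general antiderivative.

f matches the chain-rule pattern g'(h)*h' with inner function h(y) = -y**2/2 + 2*y + 3/4; substituting u = h(y) collapses the integral.
Check: d/dy[sin(-y**2/2 + 2*y + 3/4)] = -y*cos(-y**2/2 + 2*y + 3/4) + 2*cos(-y**2/2 + 2*y + 3/4), which equals f(y).

F(y) = sin(-y**2/2 + 2*y + 3/4) + C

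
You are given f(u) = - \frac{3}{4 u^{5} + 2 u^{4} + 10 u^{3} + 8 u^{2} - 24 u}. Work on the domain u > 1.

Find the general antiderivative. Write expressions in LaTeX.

F(u) = \frac{250 \log{\left(u \right)} - 120 \log{\left(u - 1 \right)} - 64 \log{\left(u + \frac{3}{2} \right)} - 33 \log{\left(u^{2} + 4 \right)} + 12 \operatorname{atan}{\left(\frac{u}{2} \right)}}{2000} + C

The denominator factors as 2 u \left(u - 1\right) \left(2 u + 3\right) \left(u^{2} + 4\right); partial fractions split f into directly integrable pieces: - \frac{3 \left(11 u - 4\right)}{1000 \left(u^{2} + 4\right)} - \frac{8}{125 \left(2 u + 3\right)} - \frac{3}{50 \left(u - 1\right)} + \frac{1}{8 u}.
Check: d/du[\frac{250 \log{\left(u \right)} - 120 \log{\left(u - 1 \right)} - 64 \log{\left(u + \frac{3}{2} \right)} - 33 \log{\left(u^{2} + 4 \right)} + 12 \operatorname{atan}{\left(\frac{u}{2} \right)}}{2000}] = - \frac{3}{4 u^{5} + 2 u^{4} + 10 u^{3} + 8 u^{2} - 24 u} = f(u).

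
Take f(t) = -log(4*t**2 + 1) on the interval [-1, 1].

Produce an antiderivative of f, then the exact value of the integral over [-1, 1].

Antiderivative: F(t) = -t*log(4*t**2 + 1) + 2*t - atan(2*t); value = -2*log(5) - 2*atan(2) + 4

A candidate is checked by its d/dt: the result must match f(t).
F(t) = -t*log(4*t**2 + 1) + 2*t - atan(2*t) is an antiderivative of f.
Check: d/dt[-t*log(4*t**2 + 1) + 2*t - atan(2*t)] = -log(4*t**2 + 1) = f(t).
F(1) = -log(5) - atan(2) + 2; F(-1) = -2 + atan(2) + log(5).
Integral = F(1) - F(-1) = -2*log(5) - 2*atan(2) + 4.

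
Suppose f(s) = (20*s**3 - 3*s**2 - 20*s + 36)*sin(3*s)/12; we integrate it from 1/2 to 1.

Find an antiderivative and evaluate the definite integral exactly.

Whatever form F(s) takes, F'(s) = f(s) is non-negotiable.
F(s) = -5*s**3*cos(3*s)/9 + 5*s**2*sin(3*s)/9 + s**2*cos(3*s)/12 - s*sin(3*s)/18 + 25*s*cos(3*s)/27 - 25*sin(3*s)/81 - 55*cos(3*s)/54 is an antiderivative of f.
Check: d/ds[-5*s**3*cos(3*s)/9 + 5*s**2*sin(3*s)/9 + s**2*cos(3*s)/12 - s*sin(3*s)/18 + 25*s*cos(3*s)/27 - 25*sin(3*s)/81 - 55*cos(3*s)/54] = 5*s**3*sin(3*s)/3 - s**2*sin(3*s)/4 - 5*s*sin(3*s)/3 + 3*sin(3*s), which equals f(s).
F(1) = 31*sin(3)/162 - 61*cos(3)/108; F(1/2) = -16*sin(3/2)/81 - 29*cos(3/2)/48.
Integral = F(1) - F(1/2) = 31*sin(3)/162 + 29*cos(3/2)/48 + 16*sin(3/2)/81 - 61*cos(3)/108.

Antiderivative: F(s) = -5*s**3*cos(3*s)/9 + 5*s**2*sin(3*s)/9 + s**2*cos(3*s)/12 - s*sin(3*s)/18 + 25*s*cos(3*s)/27 - 25*sin(3*s)/81 - 55*cos(3*s)/54; value = 31*sin(3)/162 + 29*cos(3/2)/48 + 16*sin(3/2)/81 - 61*cos(3)/108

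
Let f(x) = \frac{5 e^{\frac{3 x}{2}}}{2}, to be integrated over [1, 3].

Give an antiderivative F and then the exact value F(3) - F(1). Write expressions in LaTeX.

Antiderivative: F(x) = \frac{5 e^{\frac{3 x}{2}}}{3}; value = - \frac{5 e^{\frac{3}{2}}}{3} + \frac{5 e^{\frac{9}{2}}}{3}

Check any antiderivative F(x) by computing F'(x) and comparing it with f(x).
F(x) = \frac{5 e^{\frac{3 x}{2}}}{3} is an antiderivative of f.
Check: d/dx[\frac{5 e^{\frac{3 x}{2}}}{3}] = \frac{5 e^{\frac{3 x}{2}}}{2} = f(x).
F(3) = \frac{5 e^{\frac{9}{2}}}{3}; F(1) = \frac{5 e^{\frac{3}{2}}}{3}.
Integral = F(3) - F(1) = - \frac{5 e^{\frac{3}{2}}}{3} + \frac{5 e^{\frac{9}{2}}}{3}.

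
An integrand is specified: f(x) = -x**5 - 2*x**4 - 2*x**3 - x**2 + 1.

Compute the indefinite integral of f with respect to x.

F(x) = -x**6/6 - 2*x**5/5 - x**4/2 - x**3/3 + x + C

The integrand splits into summands that can be handled one at a time.
Check: d/dx[-x**6/6 - 2*x**5/5 - x**4/2 - x**3/3 + x] = -x**5 - 2*x**4 - 2*x**3 - x**2 + 1 = f(x).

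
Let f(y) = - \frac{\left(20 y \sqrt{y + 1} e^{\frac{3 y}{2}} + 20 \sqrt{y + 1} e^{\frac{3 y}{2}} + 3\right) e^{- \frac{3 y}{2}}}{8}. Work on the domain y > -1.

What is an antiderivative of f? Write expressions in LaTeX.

Check any antiderivative F(y) by computing F'(y) and comparing it with f(y).
Check: d/dy[\frac{\left(- 4 y^{2} \sqrt{y + 1} e^{\frac{3 y}{2}} - 8 y \sqrt{y + 1} e^{\frac{3 y}{2}} - 4 \sqrt{y + 1} e^{\frac{3 y}{2}} + 1\right) e^{- \frac{3 y}{2}}}{4}] = \frac{\left(- 20 y^{2} e^{\frac{3 y}{2}} - 40 y e^{\frac{3 y}{2}} - 3 \sqrt{y + 1} - 20 e^{\frac{3 y}{2}}\right) e^{- \frac{3 y}{2}}}{8 \sqrt{y + 1}}, which equals f(y).

An antiderivative is F(y) = \frac{\left(- 4 y^{2} \sqrt{y + 1} e^{\frac{3 y}{2}} - 8 y \sqrt{y + 1} e^{\frac{3 y}{2}} - 4 \sqrt{y + 1} e^{\frac{3 y}{2}} + 1\right) e^{- \frac{3 y}{2}}}{4}.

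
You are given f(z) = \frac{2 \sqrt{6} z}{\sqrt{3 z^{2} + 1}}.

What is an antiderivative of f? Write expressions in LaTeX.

f matches the chain-rule pattern g'(h)*h' with inner function h(z) = 2 z^{2} + \frac{2}{3}; substituting u = h(z) collapses the integral.
Check: d/dz[2 \sqrt{2 z^{2} + \frac{2}{3}}] = \frac{2 \sqrt{6} z}{\sqrt{3 z^{2} + 1}} = f(z).

An antiderivative is F(z) = 2 \sqrt{2 z^{2} + \frac{2}{3}}.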